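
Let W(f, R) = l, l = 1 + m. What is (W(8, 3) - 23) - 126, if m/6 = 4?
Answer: -124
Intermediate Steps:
m = 24 (m = 6*4 = 24)
l = 25 (l = 1 + 24 = 25)
W(f, R) = 25
(W(8, 3) - 23) - 126 = (25 - 23) - 126 = 2 - 126 = -124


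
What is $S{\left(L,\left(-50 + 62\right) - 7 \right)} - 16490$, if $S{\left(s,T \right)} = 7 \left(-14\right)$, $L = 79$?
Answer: $-16588$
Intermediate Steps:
$S{\left(s,T \right)} = -98$
$S{\left(L,\left(-50 + 62\right) - 7 \right)} - 16490 = -98 - 16490 = -16588$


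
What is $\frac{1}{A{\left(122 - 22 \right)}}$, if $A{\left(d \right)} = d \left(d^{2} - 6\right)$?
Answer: $\frac{1}{999400} \approx 1.0006 \cdot 10^{-6}$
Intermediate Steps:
$A{\left(d \right)} = d \left(-6 + d^{2}\right)$
$\frac{1}{A{\left(122 - 22 \right)}} = \frac{1}{\left(122 - 22\right) \left(-6 + \left(122 - 22\right)^{2}\right)} = \frac{1}{100 \left(-6 + 100^{2}\right)} = \frac{1}{100 \left(-6 + 10000\right)} = \frac{1}{100 \cdot 9994} = \frac{1}{999400}$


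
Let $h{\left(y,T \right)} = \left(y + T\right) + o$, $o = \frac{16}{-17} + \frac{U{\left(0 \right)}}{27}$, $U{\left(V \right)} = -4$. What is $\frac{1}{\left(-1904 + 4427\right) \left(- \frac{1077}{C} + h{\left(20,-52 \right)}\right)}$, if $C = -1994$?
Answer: $- \frac{305082}{25053834889} \approx -1.2177 \cdot 10^{-5}$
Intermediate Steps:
$o = - \frac{500}{459}$ ($o = \frac{16}{-17} - \frac{4}{27} = 16 \left(- \frac{1}{17}\right) - \frac{4}{27} = - \frac{16}{17} - \frac{4}{27} = - \frac{500}{459} \approx -1.0893$)
$h{\left(y,T \right)} = - \frac{500}{459} + T + y$ ($h{\left(y,T \right)} = \left(y + T\right) - \frac{500}{459} = \left(T + y\right) - \frac{500}{459} = - \frac{500}{459} + T + y$)
$\frac{1}{\left(-1904 + 4427\right) \left(- \frac{1077}{C} + h{\left(20,-52 \right)}\right)} = \frac{1}{\left(-1904 + 4427\right) \left(- \frac{1077}{-1994} - \frac{15188}{459}\right)} = \frac{1}{2523 \left(\left(-1077\right) \left(- \frac{1}{1994}\right) - \frac{15188}{459}\right)} = \frac{1}{2523 \left(\frac{1077}{1994} - \frac{15188}{459}\right)} = \frac{1}{2523 \left(- \frac{29790529}{915246}\right)} = \frac{1}{- \frac{25053834889}{305082}} = - \frac{305082}{25053834889}$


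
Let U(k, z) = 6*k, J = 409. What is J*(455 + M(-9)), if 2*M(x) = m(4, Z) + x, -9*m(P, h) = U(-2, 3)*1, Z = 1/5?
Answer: 1107163/6 ≈ 1.8453e+5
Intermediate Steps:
Z = ⅕ ≈ 0.20000
m(P, h) = 4/3 (m(P, h) = -6*(-2)/9 = -(-4)/3 = -⅑*(-12) = 4/3)
M(x) = ⅔ + x/2 (M(x) = (4/3 + x)/2 = ⅔ + x/2)
J*(455 + M(-9)) = 409*(455 + (⅔ + (½)*(-9))) = 409*(455 + (⅔ - 9/2)) = 409*(455 - 23/6) = 409*(2707/6) = 1107163/6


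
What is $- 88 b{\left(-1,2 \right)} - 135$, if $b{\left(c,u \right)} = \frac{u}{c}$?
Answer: $41$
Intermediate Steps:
$- 88 b{\left(-1,2 \right)} - 135 = - 88 \frac{2}{-1} - 135 = - 88 \cdot 2 \left(-1\right) - 135 = \left(-88\right) \left(-2\right) - 135 = 176 - 135 = 41$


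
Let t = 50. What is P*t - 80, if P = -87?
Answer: -4430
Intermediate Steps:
P*t - 80 = -87*50 - 80 = -4350 - 80 = -4430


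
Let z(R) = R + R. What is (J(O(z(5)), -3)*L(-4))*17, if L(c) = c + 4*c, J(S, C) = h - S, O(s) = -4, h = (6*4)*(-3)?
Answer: 23120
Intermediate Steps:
z(R) = 2*R
h = -72 (h = 24*(-3) = -72)
J(S, C) = -72 - S
L(c) = 5*c
(J(O(z(5)), -3)*L(-4))*17 = ((-72 - 1*(-4))*(5*(-4)))*17 = ((-72 + 4)*(-20))*17 = -68*(-20)*17 = 1360*17 = 23120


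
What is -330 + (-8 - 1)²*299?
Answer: 23889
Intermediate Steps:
-330 + (-8 - 1)²*299 = -330 + (-9)²*299 = -330 + 81*299 = -330 + 24219 = 23889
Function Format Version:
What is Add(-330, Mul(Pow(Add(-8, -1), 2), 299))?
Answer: 23889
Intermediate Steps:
Add(-330, Mul(Pow(Add(-8, -1), 2), 299)) = Add(-330, Mul(Pow(-9, 2), 299)) = Add(-330, Mul(81, 299)) = Add(-330, 24219) = 23889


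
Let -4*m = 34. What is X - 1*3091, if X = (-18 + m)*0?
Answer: -3091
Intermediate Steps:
m = -17/2 (m = -¼*34 = -17/2 ≈ -8.5000)
X = 0 (X = (-18 - 17/2)*0 = -53/2*0 = 0)
X - 1*3091 = 0 - 1*3091 = 0 - 3091 = -3091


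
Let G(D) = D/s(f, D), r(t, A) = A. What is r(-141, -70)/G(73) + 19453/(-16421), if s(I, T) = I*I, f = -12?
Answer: -166943749/1198733 ≈ -139.27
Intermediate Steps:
s(I, T) = I**2
G(D) = D/144 (G(D) = D/((-12)**2) = D/144)
r(-141, -70)/G(73) + 19453/(-16421) = -70/((1/144)*73) + 19453/(-16421) = -70/73/144 + 19453*(-1/16421) = -70*144/73 - 19453/16421 = -10080/73 - 19453/16421 = -166943749/1198733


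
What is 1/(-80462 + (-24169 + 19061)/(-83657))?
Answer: -83657/6731204426 ≈ -1.2428e-5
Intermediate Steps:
1/(-80462 + (-24169 + 19061)/(-83657)) = 1/(-80462 - 5108*(-1/83657)) = 1/(-80462 + 5108/83657) = 1/(-6731204426/83657) = -83657/6731204426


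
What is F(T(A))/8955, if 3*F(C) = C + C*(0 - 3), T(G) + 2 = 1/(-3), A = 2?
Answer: 14/80595 ≈ 0.00017371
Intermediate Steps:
T(G) = -7/3 (T(G) = -2 + 1/(-3) = -2 - 1/3 = -7/3)
F(C) = -2*C/3 (F(C) = (C + C*(0 - 3))/3 = (C + C*(-3))/3 = (C - 3*C)/3 = (-2*C)/3 = -2*C/3)
F(T(A))/8955 = -2/3*(-7/3)/8955 = (14/9)*(1/8955) = 14/80595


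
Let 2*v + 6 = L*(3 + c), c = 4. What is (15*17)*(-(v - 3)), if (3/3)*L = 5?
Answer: -5865/2 ≈ -2932.5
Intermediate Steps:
L = 5
v = 29/2 (v = -3 + (5*(3 + 4))/2 = -3 + (5*7)/2 = -3 + (½)*35 = -3 + 35/2 = 29/2 ≈ 14.500)
(15*17)*(-(v - 3)) = (15*17)*(-(29/2 - 3)) = 255*(-1*23/2) = 255*(-23/2) = -5865/2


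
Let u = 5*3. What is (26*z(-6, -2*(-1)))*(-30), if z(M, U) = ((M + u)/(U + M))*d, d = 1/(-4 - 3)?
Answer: -1755/7 ≈ -250.71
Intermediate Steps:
u = 15
d = -1/7 (d = 1/(-7) = -1/7 ≈ -0.14286)
z(M, U) = -(15 + M)/(7*(M + U)) (z(M, U) = ((M + 15)/(U + M))*(-1/7) = ((15 + M)/(M + U))*(-1/7) = -(15 + M)/(7*(M + U)))
(26*z(-6, -2*(-1)))*(-30) = (26*((-15 - 1*(-6))/(7*(-6 - 2*(-1)))))*(-30) = (26*((-15 + 6)/(7*(-6 + 2))))*(-30) = (26*((1/7)*(-9)/(-4)))*(-30) = (26*((1/7)*(-1/4)*(-9)))*(-30) = (26*(9/28))*(-30) = (117/14)*(-30) = -1755/7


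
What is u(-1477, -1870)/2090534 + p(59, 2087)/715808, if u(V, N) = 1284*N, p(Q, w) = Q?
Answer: -859294465567/748210480736 ≈ -1.1485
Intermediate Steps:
u(-1477, -1870)/2090534 + p(59, 2087)/715808 = (1284*(-1870))/2090534 + 59/715808 = -2401080*1/2090534 + 59*(1/715808) = -1200540/1045267 + 59/715808 = -859294465567/748210480736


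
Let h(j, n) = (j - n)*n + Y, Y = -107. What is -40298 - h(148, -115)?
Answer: -9946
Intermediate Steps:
h(j, n) = -107 + n*(j - n) (h(j, n) = (j - n)*n - 107 = n*(j - n) - 107 = -107 + n*(j - n))
-40298 - h(148, -115) = -40298 - (-107 - 1*(-115)² + 148*(-115)) = -40298 - (-107 - 1*13225 - 17020) = -40298 - (-107 - 13225 - 17020) = -40298 - 1*(-30352) = -40298 + 30352 = -9946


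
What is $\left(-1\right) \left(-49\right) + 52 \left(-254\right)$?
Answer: $-13159$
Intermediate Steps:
$\left(-1\right) \left(-49\right) + 52 \left(-254\right) = 49 - 13208 = -13159$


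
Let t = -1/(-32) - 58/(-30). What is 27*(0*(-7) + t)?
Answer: 8487/160 ≈ 53.044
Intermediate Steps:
t = 943/480 (t = -1*(-1/32) - 58*(-1/30) = 1/32 + 29/15 = 943/480 ≈ 1.9646)
27*(0*(-7) + t) = 27*(0*(-7) + 943/480) = 27*(0 + 943/480) = 27*(943/480) = 8487/160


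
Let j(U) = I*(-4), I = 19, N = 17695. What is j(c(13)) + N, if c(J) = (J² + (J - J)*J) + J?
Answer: 17619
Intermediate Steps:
c(J) = J + J² (c(J) = (J² + 0*J) + J = (J² + 0) + J = J² + J = J + J²)
j(U) = -76 (j(U) = 19*(-4) = -76)
j(c(13)) + N = -76 + 17695 = 17619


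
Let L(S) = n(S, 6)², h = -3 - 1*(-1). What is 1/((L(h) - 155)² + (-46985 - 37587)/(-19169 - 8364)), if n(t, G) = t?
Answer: 27533/627864505 ≈ 4.3852e-5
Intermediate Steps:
h = -2 (h = -3 + 1 = -2)
L(S) = S²
1/((L(h) - 155)² + (-46985 - 37587)/(-19169 - 8364)) = 1/(((-2)² - 155)² + (-46985 - 37587)/(-19169 - 8364)) = 1/((4 - 155)² - 84572/(-27533)) = 1/((-151)² - 84572*(-1/27533)) = 1/(22801 + 84572/27533) = 1/(627864505/27533) = 27533/627864505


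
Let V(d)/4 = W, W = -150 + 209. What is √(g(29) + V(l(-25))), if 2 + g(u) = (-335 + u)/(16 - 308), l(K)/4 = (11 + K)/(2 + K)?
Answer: 3*√556698/146 ≈ 15.331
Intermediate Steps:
W = 59
l(K) = 4*(11 + K)/(2 + K) (l(K) = 4*((11 + K)/(2 + K)) = 4*(11 + K)/(2 + K))
g(u) = -249/292 - u/292 (g(u) = -2 + (-335 + u)/(16 - 308) = -2 + (-335 + u)/(-292) = -2 + (-335 + u)*(-1/292) = -2 + (335/292 - u/292) = -249/292 - u/292)
V(d) = 236 (V(d) = 4*59 = 236)
√(g(29) + V(l(-25))) = √((-249/292 - 1/292*29) + 236) = √((-249/292 - 29/292) + 236) = √(-139/146 + 236) = √(34317/146) = 3*√556698/146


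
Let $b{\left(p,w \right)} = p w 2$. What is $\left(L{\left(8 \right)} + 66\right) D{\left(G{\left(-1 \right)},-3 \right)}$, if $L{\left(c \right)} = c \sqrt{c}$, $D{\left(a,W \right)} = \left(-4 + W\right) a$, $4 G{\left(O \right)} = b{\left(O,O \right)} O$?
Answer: $231 + 56 \sqrt{2} \approx 310.2$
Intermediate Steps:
$b{\left(p,w \right)} = 2 p w$
$G{\left(O \right)} = \frac{O^{3}}{2}$ ($G{\left(O \right)} = \frac{2 O O O}{4} = \frac{2 O^{2} O}{4} = \frac{2 O^{3}}{4} = \frac{O^{3}}{2}$)
$D{\left(a,W \right)} = a \left(-4 + W\right)$
$L{\left(c \right)} = c^{\frac{3}{2}}$
$\left(L{\left(8 \right)} + 66\right) D{\left(G{\left(-1 \right)},-3 \right)} = \left(8^{\frac{3}{2}} + 66\right) \frac{\left(-1\right)^{3}}{2} \left(-4 - 3\right) = \left(16 \sqrt{2} + 66\right) \frac{1}{2} \left(-1\right) \left(-7\right) = \left(66 + 16 \sqrt{2}\right) \left(\left(- \frac{1}{2}\right) \left(-7\right)\right) = \left(66 + 16 \sqrt{2}\right) \frac{7}{2} = 231 + 56 \sqrt{2}$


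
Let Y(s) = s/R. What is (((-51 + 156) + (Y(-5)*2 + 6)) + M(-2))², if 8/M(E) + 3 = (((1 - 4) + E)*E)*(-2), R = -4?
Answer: 27092025/2116 ≈ 12803.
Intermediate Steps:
Y(s) = -s/4 (Y(s) = s/(-4) = s*(-¼) = -s/4)
M(E) = 8/(-3 - 2*E*(-3 + E)) (M(E) = 8/(-3 + (((1 - 4) + E)*E)*(-2)) = 8/(-3 + ((-3 + E)*E)*(-2)) = 8/(-3 + (E*(-3 + E))*(-2)) = 8/(-3 - 2*E*(-3 + E)))
(((-51 + 156) + (Y(-5)*2 + 6)) + M(-2))² = (((-51 + 156) + (-¼*(-5)*2 + 6)) - 8/(3 - 6*(-2) + 2*(-2)²))² = ((105 + ((5/4)*2 + 6)) - 8/(3 + 12 + 2*4))² = ((105 + (5/2 + 6)) - 8/(3 + 12 + 8))² = ((105 + 17/2) - 8/23)² = (227/2 - 8*1/23)² = (227/2 - 8/23)² = (5205/46)² = 27092025/2116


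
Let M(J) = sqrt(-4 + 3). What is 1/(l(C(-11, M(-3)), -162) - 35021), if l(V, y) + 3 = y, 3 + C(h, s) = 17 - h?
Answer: -1/35186 ≈ -2.8420e-5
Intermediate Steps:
M(J) = I (M(J) = sqrt(-1) = I)
C(h, s) = 14 - h (C(h, s) = -3 + (17 - h) = 14 - h)
l(V, y) = -3 + y
1/(l(C(-11, M(-3)), -162) - 35021) = 1/((-3 - 162) - 35021) = 1/(-165 - 35021) = 1/(-35186) = -1/35186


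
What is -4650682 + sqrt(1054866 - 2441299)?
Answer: -4650682 + I*sqrt(1386433) ≈ -4.6507e+6 + 1177.5*I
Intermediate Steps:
-4650682 + sqrt(1054866 - 2441299) = -4650682 + sqrt(-1386433) = -4650682 + I*sqrt(1386433)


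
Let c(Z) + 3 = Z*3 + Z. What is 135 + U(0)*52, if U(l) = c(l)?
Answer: -21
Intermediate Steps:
c(Z) = -3 + 4*Z (c(Z) = -3 + (Z*3 + Z) = -3 + (3*Z + Z) = -3 + 4*Z)
U(l) = -3 + 4*l
135 + U(0)*52 = 135 + (-3 + 4*0)*52 = 135 + (-3 + 0)*52 = 135 - 3*52 = 135 - 156 = -21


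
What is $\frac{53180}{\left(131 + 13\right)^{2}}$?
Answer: $\frac{13295}{5184} \approx 2.5646$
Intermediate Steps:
$\frac{53180}{\left(131 + 13\right)^{2}} = \frac{53180}{144^{2}} = \frac{53180}{20736} = 53180 \cdot \frac{1}{20736} = \frac{13295}{5184}$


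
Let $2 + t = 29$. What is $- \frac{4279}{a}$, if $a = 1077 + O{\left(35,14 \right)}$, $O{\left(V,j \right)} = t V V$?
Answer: $- \frac{4279}{34152} \approx -0.12529$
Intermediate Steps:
$t = 27$ ($t = -2 + 29 = 27$)
$O{\left(V,j \right)} = 27 V^{2}$ ($O{\left(V,j \right)} = 27 V V = 27 V^{2}$)
$a = 34152$ ($a = 1077 + 27 \cdot 35^{2} = 1077 + 27 \cdot 1225 = 1077 + 33075 = 34152$)
$- \frac{4279}{a} = - \frac{4279}{34152}$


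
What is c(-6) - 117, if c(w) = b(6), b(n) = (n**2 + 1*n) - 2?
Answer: -77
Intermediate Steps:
b(n) = -2 + n + n**2 (b(n) = (n**2 + n) - 2 = (n + n**2) - 2 = -2 + n + n**2)
c(w) = 40 (c(w) = -2 + 6 + 6**2 = -2 + 6 + 36 = 40)
c(-6) - 117 = 40 - 117 = -77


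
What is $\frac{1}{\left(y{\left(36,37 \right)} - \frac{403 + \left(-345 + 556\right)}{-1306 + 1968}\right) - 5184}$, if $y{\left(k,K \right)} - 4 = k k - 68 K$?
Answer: $- \frac{331}{2118707} \approx -0.00015623$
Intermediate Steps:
$y{\left(k,K \right)} = 4 + k^{2} - 68 K$ ($y{\left(k,K \right)} = 4 - \left(68 K - k k\right) = 4 - \left(- k^{2} + 68 K\right) = 4 + k^{2} - 68 K$)
$\frac{1}{\left(y{\left(36,37 \right)} - \frac{403 + \left(-345 + 556\right)}{-1306 + 1968}\right) - 5184} = \frac{1}{\left(\left(4 + 36^{2} - 2516\right) - \frac{403 + \left(-345 + 556\right)}{-1306 + 1968}\right) - 5184} = \frac{1}{\left(\left(4 + 1296 - 2516\right) - \frac{403 + 211}{662}\right) - 5184} = \frac{1}{\left(-1216 - 614 \cdot \frac{1}{662}\right) - 5184} = \frac{1}{\left(-1216 - \frac{307}{331}\right) - 5184} = \frac{1}{- \frac{402803}{331} - 5184} = \frac{1}{- \frac{2118707}{331}} = - \frac{331}{2118707}$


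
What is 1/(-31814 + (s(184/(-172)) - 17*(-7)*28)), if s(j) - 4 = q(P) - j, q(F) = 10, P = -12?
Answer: -43/1224078 ≈ -3.5128e-5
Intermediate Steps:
s(j) = 14 - j (s(j) = 4 + (10 - j) = 14 - j)
1/(-31814 + (s(184/(-172)) - 17*(-7)*28)) = 1/(-31814 + ((14 - 184/(-172)) - 17*(-7)*28)) = 1/(-31814 + ((14 - 184*(-1)/172) - (-119)*28)) = 1/(-31814 + ((14 - 1*(-46/43)) - 1*(-3332))) = 1/(-31814 + ((14 + 46/43) + 3332)) = 1/(-31814 + (648/43 + 3332)) = 1/(-31814 + 143924/43) = 1/(-1224078/43) = -43/1224078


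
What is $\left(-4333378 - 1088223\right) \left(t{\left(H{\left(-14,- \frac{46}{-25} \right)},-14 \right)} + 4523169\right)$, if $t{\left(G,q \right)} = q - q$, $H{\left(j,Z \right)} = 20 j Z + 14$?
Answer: $-24522817573569$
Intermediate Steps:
$H{\left(j,Z \right)} = 14 + 20 Z j$ ($H{\left(j,Z \right)} = 20 Z j + 14 = 14 + 20 Z j$)
$t{\left(G,q \right)} = 0$
$\left(-4333378 - 1088223\right) \left(t{\left(H{\left(-14,- \frac{46}{-25} \right)},-14 \right)} + 4523169\right) = \left(-4333378 - 1088223\right) \left(0 + 4523169\right) = \left(-5421601\right) 4523169 = -24522817573569$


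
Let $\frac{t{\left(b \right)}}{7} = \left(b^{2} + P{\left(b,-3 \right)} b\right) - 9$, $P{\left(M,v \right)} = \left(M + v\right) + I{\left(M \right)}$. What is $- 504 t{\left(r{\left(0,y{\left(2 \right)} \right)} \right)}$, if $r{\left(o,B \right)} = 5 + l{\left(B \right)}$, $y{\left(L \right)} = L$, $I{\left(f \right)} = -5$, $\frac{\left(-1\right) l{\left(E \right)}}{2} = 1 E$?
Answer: $52920$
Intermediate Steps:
$l{\left(E \right)} = - 2 E$ ($l{\left(E \right)} = - 2 \cdot 1 E = - 2 E$)
$P{\left(M,v \right)} = -5 + M + v$ ($P{\left(M,v \right)} = \left(M + v\right) - 5 = -5 + M + v$)
$r{\left(o,B \right)} = 5 - 2 B$
$t{\left(b \right)} = -63 + 7 b^{2} + 7 b \left(-8 + b\right)$ ($t{\left(b \right)} = 7 \left(\left(b^{2} + \left(-5 + b - 3\right) b\right) - 9\right) = 7 \left(\left(b^{2} + \left(-8 + b\right) b\right) - 9\right) = 7 \left(\left(b^{2} + b \left(-8 + b\right)\right) - 9\right) = 7 \left(-9 + b^{2} + b \left(-8 + b\right)\right) = -63 + 7 b^{2} + 7 b \left(-8 + b\right)$)
$- 504 t{\left(r{\left(0,y{\left(2 \right)} \right)} \right)} = - 504 \left(-63 - 56 \left(5 - 4\right) + 14 \left(5 - 4\right)^{2}\right) = - 504 \left(-63 - 56 + 14 \cdot 1^{2}\right) = - 504 \left(-63 - 56 + 14 \cdot 1\right) = - 504 \left(-63 - 56 + 14\right) = \left(-504\right) \left(-105\right) = 52920$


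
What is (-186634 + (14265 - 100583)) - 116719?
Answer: -389671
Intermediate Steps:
(-186634 + (14265 - 100583)) - 116719 = (-186634 - 86318) - 116719 = -272952 - 116719 = -389671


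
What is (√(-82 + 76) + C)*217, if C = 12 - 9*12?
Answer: -20832 + 217*I*√6 ≈ -20832.0 + 531.54*I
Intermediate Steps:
C = -96 (C = 12 - 108 = -96)
(√(-82 + 76) + C)*217 = (√(-82 + 76) - 96)*217 = (√(-6) - 96)*217 = (I*√6 - 96)*217 = (-96 + I*√6)*217 = -20832 + 217*I*√6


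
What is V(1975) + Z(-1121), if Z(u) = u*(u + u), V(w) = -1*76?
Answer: 2513206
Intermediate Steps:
V(w) = -76
Z(u) = 2*u**2 (Z(u) = u*(2*u) = 2*u**2)
V(1975) + Z(-1121) = -76 + 2*(-1121)**2 = -76 + 2*1256641 = -76 + 2513282 = 2513206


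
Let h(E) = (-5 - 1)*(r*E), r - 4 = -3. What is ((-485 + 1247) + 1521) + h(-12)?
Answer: 2355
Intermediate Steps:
r = 1 (r = 4 - 3 = 1)
h(E) = -6*E (h(E) = (-5 - 1)*(1*E) = -6*E)
((-485 + 1247) + 1521) + h(-12) = ((-485 + 1247) + 1521) - 6*(-12) = (762 + 1521) + 72 = 2283 + 72 = 2355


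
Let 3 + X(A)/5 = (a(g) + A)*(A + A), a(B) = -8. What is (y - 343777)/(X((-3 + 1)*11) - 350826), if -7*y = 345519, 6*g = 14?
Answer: 2751958/2409687 ≈ 1.1420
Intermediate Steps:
g = 7/3 (g = (⅙)*14 = 7/3 ≈ 2.3333)
y = -345519/7 (y = -⅐*345519 = -345519/7 ≈ -49360.)
X(A) = -15 + 10*A*(-8 + A) (X(A) = -15 + 5*((-8 + A)*(A + A)) = -15 + 5*((-8 + A)*(2*A)) = -15 + 5*(2*A*(-8 + A)) = -15 + 10*A*(-8 + A))
(y - 343777)/(X((-3 + 1)*11) - 350826) = (-345519/7 - 343777)/((-15 - 80*(-3 + 1)*11 + 10*((-3 + 1)*11)²) - 350826) = -2751958/(7*((-15 - (-160)*11 + 10*(-2*11)²) - 350826)) = -2751958/(7*((-15 - 80*(-22) + 10*(-22)²) - 350826)) = -2751958/(7*((-15 + 1760 + 10*484) - 350826)) = -2751958/(7*((-15 + 1760 + 4840) - 350826)) = -2751958/(7*(6585 - 350826)) = -2751958/7/(-344241) = -2751958/7*(-1/344241) = 2751958/2409687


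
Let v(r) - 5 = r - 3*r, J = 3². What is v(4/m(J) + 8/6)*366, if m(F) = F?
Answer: 1586/3 ≈ 528.67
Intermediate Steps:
J = 9
v(r) = 5 - 2*r (v(r) = 5 + (r - 3*r) = 5 - 2*r)
v(4/m(J) + 8/6)*366 = (5 - 2*(4/9 + 8/6))*366 = (5 - 2*(4*(⅑) + 8*(⅙)))*366 = (5 - 2*(4/9 + 4/3))*366 = (5 - 2*16/9)*366 = (5 - 32/9)*366 = (13/9)*366 = 1586/3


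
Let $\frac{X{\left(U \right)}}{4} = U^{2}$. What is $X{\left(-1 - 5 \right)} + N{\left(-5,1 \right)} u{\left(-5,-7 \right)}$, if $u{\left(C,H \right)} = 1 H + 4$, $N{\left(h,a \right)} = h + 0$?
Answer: $159$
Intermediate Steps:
$X{\left(U \right)} = 4 U^{2}$
$N{\left(h,a \right)} = h$
$u{\left(C,H \right)} = 4 + H$ ($u{\left(C,H \right)} = H + 4 = 4 + H$)
$X{\left(-1 - 5 \right)} + N{\left(-5,1 \right)} u{\left(-5,-7 \right)} = 4 \left(-1 - 5\right)^{2} - 5 \left(4 - 7\right) = 4 \left(-6\right)^{2} - -15 = 4 \cdot 36 + 15 = 144 + 15 = 159$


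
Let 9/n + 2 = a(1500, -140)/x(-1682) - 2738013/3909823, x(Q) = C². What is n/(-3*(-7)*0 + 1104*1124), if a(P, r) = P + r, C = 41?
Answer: -19717237389/5141472852482368 ≈ -3.8349e-6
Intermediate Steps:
x(Q) = 1681 (x(Q) = 41² = 1681)
n = -59151712167/12430065499 (n = 9/(-2 + ((1500 - 140)/1681 - 2738013/3909823)) = 9/(-2 + (1360*(1/1681) - 2738013*1/3909823)) = 9/(-2 + (1360/1681 - 2738013/3909823)) = 9/(-2 + 714759427/6572412463) = 9/(-12430065499/6572412463) = 9*(-6572412463/12430065499) = -59151712167/12430065499 ≈ -4.7588)
n/(-3*(-7)*0 + 1104*1124) = -59151712167/(12430065499*(-3*(-7)*0 + 1104*1124)) = -59151712167/(12430065499*(21*0 + 1240896)) = -59151712167/(12430065499*(0 + 1240896)) = -59151712167/12430065499/1240896 = -59151712167/12430065499*1/1240896 = -19717237389/5141472852482368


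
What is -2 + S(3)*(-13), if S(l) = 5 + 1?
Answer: -80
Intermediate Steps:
S(l) = 6
-2 + S(3)*(-13) = -2 + 6*(-13) = -2 - 78 = -80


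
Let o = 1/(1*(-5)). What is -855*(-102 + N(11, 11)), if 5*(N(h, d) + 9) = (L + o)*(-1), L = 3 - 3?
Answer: 474354/5 ≈ 94871.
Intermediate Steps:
L = 0
o = -⅕ (o = 1/(-5) = -⅕ ≈ -0.20000)
N(h, d) = -224/25 (N(h, d) = -9 + ((0 - ⅕)*(-1))/5 = -9 + (-⅕*(-1))/5 = -9 + (⅕)*(⅕) = -9 + 1/25 = -224/25)
-855*(-102 + N(11, 11)) = -855*(-102 - 224/25) = -855*(-2774/25) = 474354/5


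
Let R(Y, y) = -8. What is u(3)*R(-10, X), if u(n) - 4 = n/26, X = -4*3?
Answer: -428/13 ≈ -32.923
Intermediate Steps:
X = -12
u(n) = 4 + n/26
u(3)*R(-10, X) = (4 + (1/26)*3)*(-8) = (4 + 3/26)*(-8) = (107/26)*(-8) = -428/13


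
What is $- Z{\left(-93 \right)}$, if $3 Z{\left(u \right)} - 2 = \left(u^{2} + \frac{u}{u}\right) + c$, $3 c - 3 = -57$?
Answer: $-2878$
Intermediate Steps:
$c = -18$ ($c = 1 + \frac{1}{3} \left(-57\right) = 1 - 19 = -18$)
$Z{\left(u \right)} = -5 + \frac{u^{2}}{3}$ ($Z{\left(u \right)} = \frac{2}{3} + \frac{\left(u^{2} + \frac{u}{u}\right) - 18}{3} = \frac{2}{3} + \frac{\left(u^{2} + 1\right) - 18}{3} = \frac{2}{3} + \frac{\left(1 + u^{2}\right) - 18}{3} = \frac{2}{3} + \frac{-17 + u^{2}}{3} = \frac{2}{3} + \left(- \frac{17}{3} + \frac{u^{2}}{3}\right) = -5 + \frac{u^{2}}{3}$)
$- Z{\left(-93 \right)} = - (-5 + \frac{\left(-93\right)^{2}}{3}) = - (-5 + \frac{1}{3} \cdot 8649) = - (-5 + 2883) = \left(-1\right) 2878 = -2878$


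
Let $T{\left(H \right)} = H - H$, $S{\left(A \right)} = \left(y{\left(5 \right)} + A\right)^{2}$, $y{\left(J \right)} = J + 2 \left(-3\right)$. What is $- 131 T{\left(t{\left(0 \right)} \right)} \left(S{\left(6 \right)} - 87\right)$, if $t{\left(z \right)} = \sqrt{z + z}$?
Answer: $0$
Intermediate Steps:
$y{\left(J \right)} = -6 + J$ ($y{\left(J \right)} = J - 6 = -6 + J$)
$S{\left(A \right)} = \left(-1 + A\right)^{2}$ ($S{\left(A \right)} = \left(\left(-6 + 5\right) + A\right)^{2} = \left(-1 + A\right)^{2}$)
$t{\left(z \right)} = \sqrt{2} \sqrt{z}$ ($t{\left(z \right)} = \sqrt{2 z} = \sqrt{2} \sqrt{z}$)
$T{\left(H \right)} = 0$
$- 131 T{\left(t{\left(0 \right)} \right)} \left(S{\left(6 \right)} - 87\right) = \left(-131\right) 0 \left(\left(-1 + 6\right)^{2} - 87\right) = 0 \left(5^{2} - 87\right) = 0 \left(25 - 87\right) = 0 \left(-62\right) = 0$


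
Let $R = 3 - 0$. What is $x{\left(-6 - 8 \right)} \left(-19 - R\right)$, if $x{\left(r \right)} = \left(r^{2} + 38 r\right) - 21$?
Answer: $7854$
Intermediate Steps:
$R = 3$ ($R = 3 + 0 = 3$)
$x{\left(r \right)} = -21 + r^{2} + 38 r$
$x{\left(-6 - 8 \right)} \left(-19 - R\right) = \left(-21 + \left(-6 - 8\right)^{2} + 38 \left(-6 - 8\right)\right) \left(-19 - 3\right) = \left(-21 + \left(-14\right)^{2} + 38 \left(-14\right)\right) \left(-22\right) = \left(-21 + 196 - 532\right) \left(-22\right) = \left(-357\right) \left(-22\right) = 7854$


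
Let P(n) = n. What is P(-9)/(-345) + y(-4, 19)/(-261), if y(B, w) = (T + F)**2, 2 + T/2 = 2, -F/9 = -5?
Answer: -25788/3335 ≈ -7.7325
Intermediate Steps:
F = 45 (F = -9*(-5) = 45)
T = 0 (T = -4 + 2*2 = -4 + 4 = 0)
y(B, w) = 2025 (y(B, w) = (0 + 45)**2 = 45**2 = 2025)
P(-9)/(-345) + y(-4, 19)/(-261) = -9/(-345) + 2025/(-261) = -9*(-1/345) + 2025*(-1/261) = 3/115 - 225/29 = -25788/3335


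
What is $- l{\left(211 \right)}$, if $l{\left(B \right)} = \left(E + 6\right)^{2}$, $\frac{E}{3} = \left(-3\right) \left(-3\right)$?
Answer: $-1089$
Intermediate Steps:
$E = 27$ ($E = 3 \left(\left(-3\right) \left(-3\right)\right) = 3 \cdot 9 = 27$)
$l{\left(B \right)} = 1089$ ($l{\left(B \right)} = \left(27 + 6\right)^{2} = 33^{2} = 1089$)
$- l{\left(211 \right)} = \left(-1\right) 1089 = -1089$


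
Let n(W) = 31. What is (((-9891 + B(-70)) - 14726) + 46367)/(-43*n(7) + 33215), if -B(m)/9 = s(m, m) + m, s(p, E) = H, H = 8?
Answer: 11154/15941 ≈ 0.69971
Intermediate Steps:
s(p, E) = 8
B(m) = -72 - 9*m (B(m) = -9*(8 + m) = -72 - 9*m)
(((-9891 + B(-70)) - 14726) + 46367)/(-43*n(7) + 33215) = (((-9891 + (-72 - 9*(-70))) - 14726) + 46367)/(-43*31 + 33215) = (((-9891 + (-72 + 630)) - 14726) + 46367)/(-1333 + 33215) = (((-9891 + 558) - 14726) + 46367)/31882 = ((-9333 - 14726) + 46367)*(1/31882) = (-24059 + 46367)*(1/31882) = 22308*(1/31882) = 11154/15941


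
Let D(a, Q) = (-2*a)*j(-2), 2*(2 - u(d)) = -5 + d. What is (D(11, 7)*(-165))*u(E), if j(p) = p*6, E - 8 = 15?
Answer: 304920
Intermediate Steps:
E = 23 (E = 8 + 15 = 23)
u(d) = 9/2 - d/2 (u(d) = 2 - (-5 + d)/2 = 2 + (5/2 - d/2) = 9/2 - d/2)
j(p) = 6*p
D(a, Q) = 24*a (D(a, Q) = (-2*a)*(6*(-2)) = -2*a*(-12) = 24*a)
(D(11, 7)*(-165))*u(E) = ((24*11)*(-165))*(9/2 - ½*23) = (264*(-165))*(9/2 - 23/2) = -43560*(-7) = 304920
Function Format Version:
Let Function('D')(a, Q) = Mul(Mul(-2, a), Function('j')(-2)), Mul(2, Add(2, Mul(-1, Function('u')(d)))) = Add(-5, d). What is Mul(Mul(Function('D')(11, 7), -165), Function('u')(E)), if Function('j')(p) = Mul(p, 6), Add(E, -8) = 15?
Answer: 304920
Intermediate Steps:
E = 23 (E = Add(8, 15) = 23)
Function('u')(d) = Add(Rational(9, 2), Mul(Rational(-1, 2), d)) (Function('u')(d) = Add(2, Mul(Rational(-1, 2), Add(-5, d))) = Add(2, Add(Rational(5, 2), Mul(Rational(-1, 2), d))) = Add(Rational(9, 2), Mul(Rational(-1, 2), d)))
Function('j')(p) = Mul(6, p)
Function('D')(a, Q) = Mul(24, a) (Function('D')(a, Q) = Mul(Mul(-2, a), Mul(6, -2)) = Mul(Mul(-2, a), -12) = Mul(24, a))
Mul(Mul(Function('D')(11, 7), -165), Function('u')(E)) = Mul(Mul(Mul(24, 11), -165), Add(Rational(9, 2), Mul(Rational(-1, 2), 23))) = Mul(Mul(264, -165), Add(Rational(9, 2), Rational(-23, 2))) = Mul(-43560, -7) = 304920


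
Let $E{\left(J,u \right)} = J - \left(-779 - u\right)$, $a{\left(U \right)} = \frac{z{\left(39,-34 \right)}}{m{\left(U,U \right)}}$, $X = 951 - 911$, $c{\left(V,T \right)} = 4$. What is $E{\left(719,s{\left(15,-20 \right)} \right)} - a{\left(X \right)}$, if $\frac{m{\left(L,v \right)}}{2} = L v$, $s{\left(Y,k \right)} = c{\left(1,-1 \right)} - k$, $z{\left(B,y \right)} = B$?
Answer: $\frac{4870361}{3200} \approx 1522.0$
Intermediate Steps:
$s{\left(Y,k \right)} = 4 - k$
$m{\left(L,v \right)} = 2 L v$
$X = 40$
$a{\left(U \right)} = \frac{39}{2 U^{2}}$ ($a{\left(U \right)} = \frac{39}{2 U U} = \frac{39}{2 U^{2}}$)
$E{\left(J,u \right)} = 779 + J + u$ ($E{\left(J,u \right)} = J + \left(779 + u\right) = 779 + J + u$)
$E{\left(719,s{\left(15,-20 \right)} \right)} - a{\left(X \right)} = \left(779 + 719 + \left(4 - -20\right)\right) - \frac{39}{2 \cdot 1600} = \left(779 + 719 + \left(4 + 20\right)\right) - \frac{39}{2} \cdot \frac{1}{1600} = \left(779 + 719 + 24\right) - \frac{39}{3200} = 1522 - \frac{39}{3200} = \frac{4870361}{3200}$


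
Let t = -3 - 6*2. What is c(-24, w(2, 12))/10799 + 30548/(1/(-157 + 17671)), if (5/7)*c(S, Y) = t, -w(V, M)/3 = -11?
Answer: 5777655839907/10799 ≈ 5.3502e+8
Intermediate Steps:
w(V, M) = 33 (w(V, M) = -3*(-11) = 33)
t = -15 (t = -3 - 12 = -15)
c(S, Y) = -21 (c(S, Y) = (7/5)*(-15) = -21)
c(-24, w(2, 12))/10799 + 30548/(1/(-157 + 17671)) = -21/10799 + 30548/(1/(-157 + 17671)) = -21*1/10799 + 30548/(1/17514) = -21/10799 + 30548/(1/17514) = -21/10799 + 30548*17514 = -21/10799 + 535017672 = 5777655839907/10799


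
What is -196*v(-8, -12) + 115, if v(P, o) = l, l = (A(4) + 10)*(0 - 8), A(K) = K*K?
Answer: 40883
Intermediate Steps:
A(K) = K**2
l = -208 (l = (4**2 + 10)*(0 - 8) = (16 + 10)*(-8) = 26*(-8) = -208)
v(P, o) = -208
-196*v(-8, -12) + 115 = -196*(-208) + 115 = 40768 + 115 = 40883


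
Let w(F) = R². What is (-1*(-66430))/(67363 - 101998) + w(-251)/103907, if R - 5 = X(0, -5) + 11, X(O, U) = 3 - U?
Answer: -1376518450/719763789 ≈ -1.9125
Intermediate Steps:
R = 24 (R = 5 + ((3 - 1*(-5)) + 11) = 5 + ((3 + 5) + 11) = 5 + (8 + 11) = 5 + 19 = 24)
w(F) = 576 (w(F) = 24² = 576)
(-1*(-66430))/(67363 - 101998) + w(-251)/103907 = (-1*(-66430))/(67363 - 101998) + 576/103907 = 66430/(-34635) + 576*(1/103907) = 66430*(-1/34635) + 576/103907 = -13286/6927 + 576/103907 = -1376518450/719763789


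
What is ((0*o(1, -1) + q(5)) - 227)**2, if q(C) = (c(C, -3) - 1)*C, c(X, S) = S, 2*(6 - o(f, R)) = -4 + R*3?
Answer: 61009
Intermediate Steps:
o(f, R) = 8 - 3*R/2 (o(f, R) = 6 - (-4 + R*3)/2 = 6 - (-4 + 3*R)/2 = 6 + (2 - 3*R/2) = 8 - 3*R/2)
q(C) = -4*C (q(C) = (-3 - 1)*C = -4*C)
((0*o(1, -1) + q(5)) - 227)**2 = ((0*(8 - 3/2*(-1)) - 4*5) - 227)**2 = ((0*(8 + 3/2) - 20) - 227)**2 = ((0*(19/2) - 20) - 227)**2 = ((0 - 20) - 227)**2 = (-20 - 227)**2 = (-247)**2 = 61009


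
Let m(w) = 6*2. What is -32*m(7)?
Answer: -384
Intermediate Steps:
m(w) = 12
-32*m(7) = -32*12 = -384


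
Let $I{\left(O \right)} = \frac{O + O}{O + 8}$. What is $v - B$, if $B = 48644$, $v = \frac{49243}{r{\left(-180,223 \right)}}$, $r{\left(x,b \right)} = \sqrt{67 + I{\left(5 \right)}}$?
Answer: $-48644 + \frac{49243 \sqrt{11453}}{881} \approx -42662.0$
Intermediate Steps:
$I{\left(O \right)} = \frac{2 O}{8 + O}$
$r{\left(x,b \right)} = \frac{\sqrt{11453}}{13}$ ($r{\left(x,b \right)} = \sqrt{67 + 2 \cdot 5 \frac{1}{8 + 5}} = \sqrt{67 + 2 \cdot 5 \cdot \frac{1}{13}} = \sqrt{67 + \frac{10}{13}} = \sqrt{\frac{881}{13}} = \frac{\sqrt{11453}}{13}$)
$v = \frac{49243 \sqrt{11453}}{881}$ ($v = \frac{49243}{\frac{1}{13} \sqrt{11453}} = 49243 \frac{\sqrt{11453}}{881} = \frac{49243 \sqrt{11453}}{881} \approx 5981.8$)
$v - B = \frac{49243 \sqrt{11453}}{881} - 48644 = -48644 + \frac{49243 \sqrt{11453}}{881}$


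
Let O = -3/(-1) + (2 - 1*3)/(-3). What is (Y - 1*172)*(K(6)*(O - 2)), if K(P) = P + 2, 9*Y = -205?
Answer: -56096/27 ≈ -2077.6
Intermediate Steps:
Y = -205/9 (Y = (⅑)*(-205) = -205/9 ≈ -22.778)
O = 10/3 (O = -3*(-1) + (2 - 3)*(-⅓) = 3 - 1*(-⅓) = 3 + ⅓ = 10/3 ≈ 3.3333)
K(P) = 2 + P
(Y - 1*172)*(K(6)*(O - 2)) = (-205/9 - 1*172)*((2 + 6)*(10/3 - 2)) = (-205/9 - 172)*(8*(4/3)) = -1753/9*32/3 = -56096/27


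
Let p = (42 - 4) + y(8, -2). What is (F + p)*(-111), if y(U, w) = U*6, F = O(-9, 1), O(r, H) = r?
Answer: -8547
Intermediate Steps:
F = -9
y(U, w) = 6*U
p = 86 (p = (42 - 4) + 6*8 = 38 + 48 = 86)
(F + p)*(-111) = (-9 + 86)*(-111) = 77*(-111) = -8547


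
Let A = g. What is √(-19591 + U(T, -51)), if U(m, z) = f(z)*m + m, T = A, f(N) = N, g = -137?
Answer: I*√12741 ≈ 112.88*I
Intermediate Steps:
A = -137
T = -137
U(m, z) = m + m*z (U(m, z) = z*m + m = m*z + m = m + m*z)
√(-19591 + U(T, -51)) = √(-19591 - 137*(1 - 51)) = √(-19591 - 137*(-50)) = √(-19591 + 6850) = √(-12741) = I*√12741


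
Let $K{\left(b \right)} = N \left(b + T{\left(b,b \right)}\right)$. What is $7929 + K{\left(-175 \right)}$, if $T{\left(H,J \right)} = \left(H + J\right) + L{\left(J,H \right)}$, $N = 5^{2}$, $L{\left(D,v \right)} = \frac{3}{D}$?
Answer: $- \frac{36375}{7} \approx -5196.4$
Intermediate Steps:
$N = 25$
$T{\left(H,J \right)} = H + J + \frac{3}{J}$ ($T{\left(H,J \right)} = \left(H + J\right) + \frac{3}{J} = H + J + \frac{3}{J}$)
$K{\left(b \right)} = 75 b + \frac{75}{b}$ ($K{\left(b \right)} = 25 \left(b + \left(b + b + \frac{3}{b}\right)\right) = 25 \left(b + \left(2 b + \frac{3}{b}\right)\right) = 25 \left(3 b + \frac{3}{b}\right) = 75 b + \frac{75}{b}$)
$7929 + K{\left(-175 \right)} = 7929 + \left(75 \left(-175\right) + \frac{75}{-175}\right) = 7929 + \left(-13125 + 75 \left(- \frac{1}{175}\right)\right) = 7929 - \frac{91878}{7} = - \frac{36375}{7}$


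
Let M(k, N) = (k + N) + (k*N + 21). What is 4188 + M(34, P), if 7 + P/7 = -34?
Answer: -5802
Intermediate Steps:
P = -287 (P = -49 + 7*(-34) = -49 - 238 = -287)
M(k, N) = 21 + N + k + N*k (M(k, N) = (N + k) + (N*k + 21) = (N + k) + (21 + N*k) = 21 + N + k + N*k)
4188 + M(34, P) = 4188 + (21 - 287 + 34 - 287*34) = 4188 + (21 - 287 + 34 - 9758) = 4188 - 9990 = -5802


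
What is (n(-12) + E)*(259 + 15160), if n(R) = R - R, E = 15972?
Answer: 246272268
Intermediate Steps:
n(R) = 0
(n(-12) + E)*(259 + 15160) = (0 + 15972)*(259 + 15160) = 15972*15419 = 246272268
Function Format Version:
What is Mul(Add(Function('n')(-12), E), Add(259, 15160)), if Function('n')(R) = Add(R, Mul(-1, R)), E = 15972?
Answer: 246272268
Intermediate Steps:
Function('n')(R) = 0
Mul(Add(Function('n')(-12), E), Add(259, 15160)) = Mul(Add(0, 15972), Add(259, 15160)) = Mul(15972, 15419) = 246272268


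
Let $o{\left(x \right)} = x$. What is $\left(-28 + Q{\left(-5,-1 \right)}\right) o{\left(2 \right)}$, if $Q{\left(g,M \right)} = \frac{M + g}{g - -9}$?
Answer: $-59$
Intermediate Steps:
$Q{\left(g,M \right)} = \frac{M + g}{9 + g}$ ($Q{\left(g,M \right)} = \frac{M + g}{g + 9} = \frac{M + g}{9 + g}$)
$\left(-28 + Q{\left(-5,-1 \right)}\right) o{\left(2 \right)} = \left(-28 + \frac{-1 - 5}{9 - 5}\right) 2 = \left(-28 + \frac{1}{4} \left(-6\right)\right) 2 = \left(-28 - \frac{3}{2}\right) 2 = \left(- \frac{59}{2}\right) 2 = -59$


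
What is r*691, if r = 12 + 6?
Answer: 12438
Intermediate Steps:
r = 18
r*691 = 18*691 = 12438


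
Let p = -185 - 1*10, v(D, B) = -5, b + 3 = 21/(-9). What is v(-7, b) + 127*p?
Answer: -24770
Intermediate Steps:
b = -16/3 (b = -3 + 21/(-9) = -3 + 21*(-⅑) = -3 - 7/3 = -16/3 ≈ -5.3333)
p = -195 (p = -185 - 10 = -195)
v(-7, b) + 127*p = -5 + 127*(-195) = -5 - 24765 = -24770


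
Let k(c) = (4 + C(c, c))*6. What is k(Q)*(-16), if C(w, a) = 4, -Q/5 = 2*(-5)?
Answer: -768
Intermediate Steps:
Q = 50 (Q = -10*(-5) = -5*(-10) = 50)
k(c) = 48 (k(c) = (4 + 4)*6 = 8*6 = 48)
k(Q)*(-16) = 48*(-16) = -768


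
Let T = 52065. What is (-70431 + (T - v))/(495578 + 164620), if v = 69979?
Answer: -88345/660198 ≈ -0.13382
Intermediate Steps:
(-70431 + (T - v))/(495578 + 164620) = (-70431 + (52065 - 1*69979))/(495578 + 164620) = (-70431 + (52065 - 69979))/660198 = (-70431 - 17914)*(1/660198) = -88345*1/660198 = -88345/660198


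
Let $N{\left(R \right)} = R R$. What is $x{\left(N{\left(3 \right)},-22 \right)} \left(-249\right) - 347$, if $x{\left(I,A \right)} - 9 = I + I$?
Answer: $-7070$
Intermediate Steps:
$N{\left(R \right)} = R^{2}$
$x{\left(I,A \right)} = 9 + 2 I$ ($x{\left(I,A \right)} = 9 + \left(I + I\right) = 9 + 2 I$)
$x{\left(N{\left(3 \right)},-22 \right)} \left(-249\right) - 347 = \left(9 + 2 \cdot 3^{2}\right) \left(-249\right) - 347 = \left(9 + 2 \cdot 9\right) \left(-249\right) - 347 = \left(9 + 18\right) \left(-249\right) - 347 = 27 \left(-249\right) - 347 = -6723 - 347 = -7070$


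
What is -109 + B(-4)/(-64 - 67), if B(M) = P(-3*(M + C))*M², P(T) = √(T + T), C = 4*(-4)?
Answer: -109 - 32*√30/131 ≈ -110.34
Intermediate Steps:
C = -16
P(T) = √2*√T (P(T) = √(2*T) = √2*√T)
B(M) = √2*M²*√(48 - 3*M) (B(M) = (√2*√(-3*(M - 16)))*M² = (√2*√(-3*(-16 + M)))*M² = (√2*√(48 - 3*M))*M² = √2*M²*√(48 - 3*M))
-109 + B(-4)/(-64 - 67) = -109 + ((-4)²*√(96 - 6*(-4)))/(-64 - 67) = -109 + (16*√(96 + 24))/(-131) = -109 - 16*√120/131 = -109 - 16*2*√30/131 = -109 - 32*√30/131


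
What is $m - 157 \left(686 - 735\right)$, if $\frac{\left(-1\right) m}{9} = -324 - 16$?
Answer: $10753$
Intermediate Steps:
$m = 3060$ ($m = - 9 \left(-324 - 16\right) = \left(-9\right) \left(-340\right) = 3060$)
$m - 157 \left(686 - 735\right) = 3060 - 157 \left(686 - 735\right) = 3060 - -7693 = 3060 + 7693 = 10753$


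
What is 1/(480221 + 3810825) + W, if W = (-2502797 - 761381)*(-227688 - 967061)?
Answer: 16734536159249162813/4291046 ≈ 3.8999e+12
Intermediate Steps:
W = 3899873401322 (W = -3264178*(-1194749) = 3899873401322)
1/(480221 + 3810825) + W = 1/(480221 + 3810825) + 3899873401322 = 1/4291046 + 3899873401322 = 16734536159249162813/4291046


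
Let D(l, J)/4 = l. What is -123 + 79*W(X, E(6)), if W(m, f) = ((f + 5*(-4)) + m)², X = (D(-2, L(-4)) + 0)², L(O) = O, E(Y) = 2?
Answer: 167041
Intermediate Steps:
D(l, J) = 4*l
X = 64 (X = (4*(-2) + 0)² = (-8 + 0)² = (-8)² = 64)
W(m, f) = (-20 + f + m)² (W(m, f) = ((f - 20) + m)² = ((-20 + f) + m)² = (-20 + f + m)²)
-123 + 79*W(X, E(6)) = -123 + 79*(-20 + 2 + 64)² = -123 + 79*46² = -123 + 79*2116 = -123 + 167164 = 167041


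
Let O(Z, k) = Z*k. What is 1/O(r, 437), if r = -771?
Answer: -1/336927 ≈ -2.9680e-6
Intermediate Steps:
1/O(r, 437) = 1/(-771*437) = 1/(-336927) = -1/336927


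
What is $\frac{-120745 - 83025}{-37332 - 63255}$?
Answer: $\frac{203770}{100587} \approx 2.0258$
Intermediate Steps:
$\frac{-120745 - 83025}{-37332 - 63255} = - \frac{203770}{-37332 - 63255} = - \frac{203770}{-100587} = \left(-203770\right) \left(- \frac{1}{100587}\right) = \frac{203770}{100587}$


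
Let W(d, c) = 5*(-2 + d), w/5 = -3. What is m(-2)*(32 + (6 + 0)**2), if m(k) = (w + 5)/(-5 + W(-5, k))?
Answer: 17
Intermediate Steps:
w = -15 (w = 5*(-3) = -15)
W(d, c) = -10 + 5*d
m(k) = 1/4 (m(k) = (-15 + 5)/(-5 + (-10 + 5*(-5))) = -10/(-5 + (-10 - 25)) = -10/(-5 - 35) = -10/(-40) = -10*(-1/40) = 1/4)
m(-2)*(32 + (6 + 0)**2) = (32 + (6 + 0)**2)/4 = (32 + 6**2)/4 = (32 + 36)/4 = (1/4)*68 = 17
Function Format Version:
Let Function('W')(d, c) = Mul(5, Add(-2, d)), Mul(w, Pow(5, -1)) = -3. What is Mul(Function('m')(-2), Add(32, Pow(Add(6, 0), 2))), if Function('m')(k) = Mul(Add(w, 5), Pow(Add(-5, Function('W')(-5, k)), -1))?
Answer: 17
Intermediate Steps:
w = -15 (w = Mul(5, -3) = -15)
Function('W')(d, c) = Add(-10, Mul(5, d))
Function('m')(k) = Rational(1, 4) (Function('m')(k) = Mul(Add(-15, 5), Pow(Add(-5, Add(-10, Mul(5, -5))), -1)) = Mul(-10, Pow(Add(-5, Add(-10, -25)), -1)) = Mul(-10, Pow(Add(-5, -35), -1)) = Mul(-10, Pow(-40, -1)) = Mul(-10, Rational(-1, 40)) = Rational(1, 4))
Mul(Function('m')(-2), Add(32, Pow(Add(6, 0), 2))) = Mul(Rational(1, 4), Add(32, Pow(Add(6, 0), 2))) = Mul(Rational(1, 4), Add(32, Pow(6, 2))) = Mul(Rational(1, 4), Add(32, 36)) = Mul(Rational(1, 4), 68) = 17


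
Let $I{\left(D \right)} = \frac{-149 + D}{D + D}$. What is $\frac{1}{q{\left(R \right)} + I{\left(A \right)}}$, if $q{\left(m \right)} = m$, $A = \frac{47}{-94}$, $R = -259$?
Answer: $- \frac{2}{219} \approx -0.0091324$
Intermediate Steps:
$A = - \frac{1}{2}$ ($A = 47 \left(- \frac{1}{94}\right) = - \frac{1}{2} \approx -0.5$)
$I{\left(D \right)} = \frac{-149 + D}{2 D}$
$\frac{1}{q{\left(R \right)} + I{\left(A \right)}} = \frac{1}{-259 + \frac{-149 - \frac{1}{2}}{2 \left(- \frac{1}{2}\right)}} = \frac{1}{-259 + \frac{1}{2} \left(-2\right) \left(- \frac{299}{2}\right)} = \frac{1}{-259 + \frac{299}{2}} = \frac{1}{- \frac{219}{2}} = - \frac{2}{219}$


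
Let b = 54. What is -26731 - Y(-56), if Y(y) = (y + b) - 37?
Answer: -26692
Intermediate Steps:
Y(y) = 17 + y (Y(y) = (y + 54) - 37 = (54 + y) - 37 = 17 + y)
-26731 - Y(-56) = -26731 - (17 - 56) = -26731 - 1*(-39) = -26731 + 39 = -26692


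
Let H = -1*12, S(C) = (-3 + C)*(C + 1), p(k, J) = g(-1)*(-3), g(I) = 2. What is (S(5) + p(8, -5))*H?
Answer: -72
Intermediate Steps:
p(k, J) = -6 (p(k, J) = 2*(-3) = -6)
S(C) = (1 + C)*(-3 + C) (S(C) = (-3 + C)*(1 + C) = (1 + C)*(-3 + C))
H = -12
(S(5) + p(8, -5))*H = ((-3 + 5**2 - 2*5) - 6)*(-12) = ((-3 + 25 - 10) - 6)*(-12) = (12 - 6)*(-12) = 6*(-12) = -72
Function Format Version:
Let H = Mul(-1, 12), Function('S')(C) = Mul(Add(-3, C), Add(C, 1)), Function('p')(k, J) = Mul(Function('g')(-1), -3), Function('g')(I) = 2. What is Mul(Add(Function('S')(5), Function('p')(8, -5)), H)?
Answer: -72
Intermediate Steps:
Function('p')(k, J) = -6 (Function('p')(k, J) = Mul(2, -3) = -6)
Function('S')(C) = Mul(Add(1, C), Add(-3, C)) (Function('S')(C) = Mul(Add(-3, C), Add(1, C)) = Mul(Add(1, C), Add(-3, C)))
H = -12
Mul(Add(Function('S')(5), Function('p')(8, -5)), H) = Mul(Add(Add(-3, Pow(5, 2), Mul(-2, 5)), -6), -12) = Mul(Add(Add(-3, 25, -10), -6), -12) = Mul(Add(12, -6), -12) = Mul(6, -12) = -72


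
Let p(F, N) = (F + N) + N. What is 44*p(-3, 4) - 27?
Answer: 193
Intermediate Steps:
p(F, N) = F + 2*N
44*p(-3, 4) - 27 = 44*(-3 + 2*4) - 27 = 44*(-3 + 8) - 27 = 44*5 - 27 = 220 - 27 = 193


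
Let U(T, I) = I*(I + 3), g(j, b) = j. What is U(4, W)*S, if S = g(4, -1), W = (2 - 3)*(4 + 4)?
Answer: 160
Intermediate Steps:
W = -8 (W = -1*8 = -8)
U(T, I) = I*(3 + I)
S = 4
U(4, W)*S = -8*(3 - 8)*4 = -8*(-5)*4 = 40*4 = 160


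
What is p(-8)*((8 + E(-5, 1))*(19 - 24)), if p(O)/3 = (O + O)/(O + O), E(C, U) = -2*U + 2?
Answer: -120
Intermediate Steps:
E(C, U) = 2 - 2*U
p(O) = 3 (p(O) = 3*((O + O)/(O + O)) = 3*((2*O)/((2*O))) = 3*((2*O)*(1/(2*O))) = 3*1 = 3)
p(-8)*((8 + E(-5, 1))*(19 - 24)) = 3*((8 + (2 - 2*1))*(19 - 24)) = 3*((8 + (2 - 2))*(-5)) = 3*((8 + 0)*(-5)) = 3*(8*(-5)) = 3*(-40) = -120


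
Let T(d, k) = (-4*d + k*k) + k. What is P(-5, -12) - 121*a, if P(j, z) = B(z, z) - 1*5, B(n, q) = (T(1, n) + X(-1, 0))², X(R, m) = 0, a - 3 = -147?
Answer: 33803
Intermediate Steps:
a = -144 (a = 3 - 147 = -144)
T(d, k) = k + k² - 4*d (T(d, k) = (-4*d + k²) + k = (k² - 4*d) + k = k + k² - 4*d)
B(n, q) = (-4 + n + n²)² (B(n, q) = ((n + n² - 4*1) + 0)² = ((n + n² - 4) + 0)² = ((-4 + n + n²) + 0)² = (-4 + n + n²)²)
P(j, z) = -5 + (-4 + z + z²)² (P(j, z) = (-4 + z + z²)² - 1*5 = (-4 + z + z²)² - 5 = -5 + (-4 + z + z²)²)
P(-5, -12) - 121*a = (-5 + (-4 - 12 + (-12)²)²) - 121*(-144) = (-5 + (-4 - 12 + 144)²) + 17424 = (-5 + 128²) + 17424 = (-5 + 16384) + 17424 = 16379 + 17424 = 33803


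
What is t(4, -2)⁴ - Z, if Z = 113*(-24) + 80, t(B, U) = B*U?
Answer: 6728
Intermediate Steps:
Z = -2632 (Z = -2712 + 80 = -2632)
t(4, -2)⁴ - Z = (4*(-2))⁴ - 1*(-2632) = (-8)⁴ + 2632 = 4096 + 2632 = 6728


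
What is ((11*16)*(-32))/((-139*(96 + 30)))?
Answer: 2816/8757 ≈ 0.32157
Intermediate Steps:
((11*16)*(-32))/((-139*(96 + 30))) = (176*(-32))/((-139*126)) = -5632/(-17514) = -5632*(-1/17514) = 2816/8757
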